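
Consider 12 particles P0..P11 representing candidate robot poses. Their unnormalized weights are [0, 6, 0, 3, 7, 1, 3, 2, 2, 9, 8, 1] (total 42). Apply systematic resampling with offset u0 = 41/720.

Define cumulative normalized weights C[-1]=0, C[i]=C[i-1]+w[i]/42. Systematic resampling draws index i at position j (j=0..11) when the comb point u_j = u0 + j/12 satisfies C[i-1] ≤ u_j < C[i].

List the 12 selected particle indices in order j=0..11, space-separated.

C = [0, 1/7, 1/7, 3/14, 8/21, 17/42, 10/21, 11/21, 4/7, 11/14, 41/42, 1]
j=0: u_0=41/720 ∈ [0, 1/7) → index 1
j=1: u_1=101/720 ∈ [0, 1/7) → index 1
j=2: u_2=161/720 ∈ [3/14, 8/21) → index 4
j=3: u_3=221/720 ∈ [3/14, 8/21) → index 4
j=4: u_4=281/720 ∈ [8/21, 17/42) → index 5
j=5: u_5=341/720 ∈ [17/42, 10/21) → index 6
j=6: u_6=401/720 ∈ [11/21, 4/7) → index 8
j=7: u_7=461/720 ∈ [4/7, 11/14) → index 9
j=8: u_8=521/720 ∈ [4/7, 11/14) → index 9
j=9: u_9=581/720 ∈ [11/14, 41/42) → index 10
j=10: u_10=641/720 ∈ [11/14, 41/42) → index 10
j=11: u_11=701/720 ∈ [11/14, 41/42) → index 10

1 1 4 4 5 6 8 9 9 10 10 10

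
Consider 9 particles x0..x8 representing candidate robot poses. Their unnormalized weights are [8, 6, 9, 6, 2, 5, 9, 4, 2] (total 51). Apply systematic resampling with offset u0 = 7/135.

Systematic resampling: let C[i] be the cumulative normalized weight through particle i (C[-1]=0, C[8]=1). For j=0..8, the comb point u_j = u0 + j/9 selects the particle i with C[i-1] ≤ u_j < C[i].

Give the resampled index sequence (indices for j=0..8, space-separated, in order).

0 1 1 2 3 4 6 6 7

C = [8/51, 14/51, 23/51, 29/51, 31/51, 12/17, 15/17, 49/51, 1]
j=0: u_0=7/135 ∈ [0, 8/51) → index 0
j=1: u_1=22/135 ∈ [8/51, 14/51) → index 1
j=2: u_2=37/135 ∈ [8/51, 14/51) → index 1
j=3: u_3=52/135 ∈ [14/51, 23/51) → index 2
j=4: u_4=67/135 ∈ [23/51, 29/51) → index 3
j=5: u_5=82/135 ∈ [29/51, 31/51) → index 4
j=6: u_6=97/135 ∈ [12/17, 15/17) → index 6
j=7: u_7=112/135 ∈ [12/17, 15/17) → index 6
j=8: u_8=127/135 ∈ [15/17, 49/51) → index 7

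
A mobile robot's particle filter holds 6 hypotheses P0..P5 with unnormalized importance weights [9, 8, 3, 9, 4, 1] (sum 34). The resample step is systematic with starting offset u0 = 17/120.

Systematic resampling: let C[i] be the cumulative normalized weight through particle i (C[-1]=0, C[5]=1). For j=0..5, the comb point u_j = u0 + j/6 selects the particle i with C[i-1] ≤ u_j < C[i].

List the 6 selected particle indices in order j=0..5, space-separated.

0 1 1 3 3 5

C = [9/34, 1/2, 10/17, 29/34, 33/34, 1]
j=0: u_0=17/120 ∈ [0, 9/34) → index 0
j=1: u_1=37/120 ∈ [9/34, 1/2) → index 1
j=2: u_2=19/40 ∈ [9/34, 1/2) → index 1
j=3: u_3=77/120 ∈ [10/17, 29/34) → index 3
j=4: u_4=97/120 ∈ [10/17, 29/34) → index 3
j=5: u_5=39/40 ∈ [33/34, 1) → index 5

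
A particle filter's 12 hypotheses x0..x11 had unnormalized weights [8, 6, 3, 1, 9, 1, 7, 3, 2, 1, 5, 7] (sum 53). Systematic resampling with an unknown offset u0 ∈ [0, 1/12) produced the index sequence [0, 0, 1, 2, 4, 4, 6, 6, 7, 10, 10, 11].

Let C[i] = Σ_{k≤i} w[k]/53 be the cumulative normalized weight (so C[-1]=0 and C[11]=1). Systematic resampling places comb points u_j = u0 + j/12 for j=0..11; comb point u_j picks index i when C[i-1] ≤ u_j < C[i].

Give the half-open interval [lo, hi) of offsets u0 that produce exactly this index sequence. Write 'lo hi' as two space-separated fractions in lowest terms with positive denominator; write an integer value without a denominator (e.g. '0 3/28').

C = [8/53, 14/53, 17/53, 18/53, 27/53, 28/53, 35/53, 38/53, 40/53, 41/53, 46/53, 1]
j=0 picked index 0: u0 ∈ [0, 8/53)
j=1 picked index 0: u0 ∈ [-1/12, 43/636)
j=2 picked index 1: u0 ∈ [-5/318, 31/318)
j=3 picked index 2: u0 ∈ [3/212, 15/212)
j=4 picked index 4: u0 ∈ [1/159, 28/159)
j=5 picked index 4: u0 ∈ [-49/636, 59/636)
j=6 picked index 6: u0 ∈ [3/106, 17/106)
j=7 picked index 6: u0 ∈ [-35/636, 49/636)
j=8 picked index 7: u0 ∈ [-1/159, 8/159)
j=9 picked index 10: u0 ∈ [5/212, 25/212)
j=10 picked index 10: u0 ∈ [-19/318, 11/318)
j=11 picked index 11: u0 ∈ [-31/636, 1/12)
intersection: [3/106, 11/318)

3/106 11/318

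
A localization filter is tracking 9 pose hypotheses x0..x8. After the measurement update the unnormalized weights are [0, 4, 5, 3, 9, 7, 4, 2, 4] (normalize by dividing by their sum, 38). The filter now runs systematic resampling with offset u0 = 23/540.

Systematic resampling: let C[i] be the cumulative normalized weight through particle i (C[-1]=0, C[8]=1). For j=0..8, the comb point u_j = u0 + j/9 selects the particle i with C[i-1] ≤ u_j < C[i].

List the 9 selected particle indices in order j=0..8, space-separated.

1 2 3 4 4 5 5 6 8

C = [0, 2/19, 9/38, 6/19, 21/38, 14/19, 16/19, 17/19, 1]
j=0: u_0=23/540 ∈ [0, 2/19) → index 1
j=1: u_1=83/540 ∈ [2/19, 9/38) → index 2
j=2: u_2=143/540 ∈ [9/38, 6/19) → index 3
j=3: u_3=203/540 ∈ [6/19, 21/38) → index 4
j=4: u_4=263/540 ∈ [6/19, 21/38) → index 4
j=5: u_5=323/540 ∈ [21/38, 14/19) → index 5
j=6: u_6=383/540 ∈ [21/38, 14/19) → index 5
j=7: u_7=443/540 ∈ [14/19, 16/19) → index 6
j=8: u_8=503/540 ∈ [17/19, 1) → index 8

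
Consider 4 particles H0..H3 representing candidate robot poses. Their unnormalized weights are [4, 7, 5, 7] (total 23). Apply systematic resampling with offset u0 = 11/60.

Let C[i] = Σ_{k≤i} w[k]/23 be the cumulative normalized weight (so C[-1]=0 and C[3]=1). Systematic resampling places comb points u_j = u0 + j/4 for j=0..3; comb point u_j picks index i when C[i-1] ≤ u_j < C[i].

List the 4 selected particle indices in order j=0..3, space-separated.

C = [4/23, 11/23, 16/23, 1]
j=0: u_0=11/60 ∈ [4/23, 11/23) → index 1
j=1: u_1=13/30 ∈ [4/23, 11/23) → index 1
j=2: u_2=41/60 ∈ [11/23, 16/23) → index 2
j=3: u_3=14/15 ∈ [16/23, 1) → index 3

1 1 2 3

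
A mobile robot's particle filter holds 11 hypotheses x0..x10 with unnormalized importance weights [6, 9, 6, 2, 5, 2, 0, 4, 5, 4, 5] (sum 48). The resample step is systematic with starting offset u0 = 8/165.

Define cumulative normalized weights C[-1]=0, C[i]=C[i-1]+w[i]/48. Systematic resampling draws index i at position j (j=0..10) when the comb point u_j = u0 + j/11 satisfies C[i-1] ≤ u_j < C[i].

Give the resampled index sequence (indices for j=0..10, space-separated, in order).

0 1 1 2 2 4 5 7 8 9 10

C = [1/8, 5/16, 7/16, 23/48, 7/12, 5/8, 5/8, 17/24, 13/16, 43/48, 1]
j=0: u_0=8/165 ∈ [0, 1/8) → index 0
j=1: u_1=23/165 ∈ [1/8, 5/16) → index 1
j=2: u_2=38/165 ∈ [1/8, 5/16) → index 1
j=3: u_3=53/165 ∈ [5/16, 7/16) → index 2
j=4: u_4=68/165 ∈ [5/16, 7/16) → index 2
j=5: u_5=83/165 ∈ [23/48, 7/12) → index 4
j=6: u_6=98/165 ∈ [7/12, 5/8) → index 5
j=7: u_7=113/165 ∈ [5/8, 17/24) → index 7
j=8: u_8=128/165 ∈ [17/24, 13/16) → index 8
j=9: u_9=13/15 ∈ [13/16, 43/48) → index 9
j=10: u_10=158/165 ∈ [43/48, 1) → index 10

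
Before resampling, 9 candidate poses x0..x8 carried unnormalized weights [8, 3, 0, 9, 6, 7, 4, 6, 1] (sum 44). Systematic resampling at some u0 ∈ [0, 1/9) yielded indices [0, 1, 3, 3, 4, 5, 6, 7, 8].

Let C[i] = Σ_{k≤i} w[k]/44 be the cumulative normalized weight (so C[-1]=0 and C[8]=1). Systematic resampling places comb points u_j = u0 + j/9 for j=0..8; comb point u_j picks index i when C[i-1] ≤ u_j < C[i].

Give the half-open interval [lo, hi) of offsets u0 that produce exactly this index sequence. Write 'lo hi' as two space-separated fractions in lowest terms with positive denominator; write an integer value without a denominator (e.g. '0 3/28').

35/396 1/9

C = [2/11, 1/4, 1/4, 5/11, 13/22, 3/4, 37/44, 43/44, 1]
j=0 picked index 0: u0 ∈ [0, 2/11)
j=1 picked index 1: u0 ∈ [7/99, 5/36)
j=2 picked index 3: u0 ∈ [1/36, 23/99)
j=3 picked index 3: u0 ∈ [-1/12, 4/33)
j=4 picked index 4: u0 ∈ [1/99, 29/198)
j=5 picked index 5: u0 ∈ [7/198, 7/36)
j=6 picked index 6: u0 ∈ [1/12, 23/132)
j=7 picked index 7: u0 ∈ [25/396, 79/396)
j=8 picked index 8: u0 ∈ [35/396, 1/9)
intersection: [35/396, 1/9)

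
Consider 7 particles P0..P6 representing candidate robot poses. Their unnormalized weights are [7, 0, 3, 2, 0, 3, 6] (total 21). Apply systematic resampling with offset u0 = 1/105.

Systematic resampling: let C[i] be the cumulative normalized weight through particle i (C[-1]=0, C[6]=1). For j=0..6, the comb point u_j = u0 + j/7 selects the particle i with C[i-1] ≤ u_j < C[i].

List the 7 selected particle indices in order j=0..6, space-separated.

0 0 0 2 5 6 6

C = [1/3, 1/3, 10/21, 4/7, 4/7, 5/7, 1]
j=0: u_0=1/105 ∈ [0, 1/3) → index 0
j=1: u_1=16/105 ∈ [0, 1/3) → index 0
j=2: u_2=31/105 ∈ [0, 1/3) → index 0
j=3: u_3=46/105 ∈ [1/3, 10/21) → index 2
j=4: u_4=61/105 ∈ [4/7, 5/7) → index 5
j=5: u_5=76/105 ∈ [5/7, 1) → index 6
j=6: u_6=13/15 ∈ [5/7, 1) → index 6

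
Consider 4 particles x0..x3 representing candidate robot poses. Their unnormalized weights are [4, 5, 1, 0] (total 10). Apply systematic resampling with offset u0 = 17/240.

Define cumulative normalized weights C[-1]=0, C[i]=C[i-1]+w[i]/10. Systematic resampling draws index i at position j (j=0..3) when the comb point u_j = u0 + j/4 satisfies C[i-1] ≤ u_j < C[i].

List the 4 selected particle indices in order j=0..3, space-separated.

C = [2/5, 9/10, 1, 1]
j=0: u_0=17/240 ∈ [0, 2/5) → index 0
j=1: u_1=77/240 ∈ [0, 2/5) → index 0
j=2: u_2=137/240 ∈ [2/5, 9/10) → index 1
j=3: u_3=197/240 ∈ [2/5, 9/10) → index 1

0 0 1 1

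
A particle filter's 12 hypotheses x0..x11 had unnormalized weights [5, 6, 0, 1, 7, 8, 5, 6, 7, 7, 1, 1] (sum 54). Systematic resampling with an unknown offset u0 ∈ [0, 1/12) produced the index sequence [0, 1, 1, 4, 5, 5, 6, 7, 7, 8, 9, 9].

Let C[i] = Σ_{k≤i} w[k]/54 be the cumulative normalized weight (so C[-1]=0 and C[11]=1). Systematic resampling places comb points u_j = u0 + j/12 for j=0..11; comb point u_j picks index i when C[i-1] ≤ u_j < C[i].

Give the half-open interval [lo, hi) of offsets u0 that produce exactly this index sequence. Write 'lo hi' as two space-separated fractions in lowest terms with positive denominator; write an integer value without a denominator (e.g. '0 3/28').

1/54 1/27

C = [5/54, 11/54, 11/54, 2/9, 19/54, 1/2, 16/27, 19/27, 5/6, 26/27, 53/54, 1]
j=0 picked index 0: u0 ∈ [0, 5/54)
j=1 picked index 1: u0 ∈ [1/108, 13/108)
j=2 picked index 1: u0 ∈ [-2/27, 1/27)
j=3 picked index 4: u0 ∈ [-1/36, 11/108)
j=4 picked index 5: u0 ∈ [1/54, 1/6)
j=5 picked index 5: u0 ∈ [-7/108, 1/12)
j=6 picked index 6: u0 ∈ [0, 5/54)
j=7 picked index 7: u0 ∈ [1/108, 13/108)
j=8 picked index 7: u0 ∈ [-2/27, 1/27)
j=9 picked index 8: u0 ∈ [-5/108, 1/12)
j=10 picked index 9: u0 ∈ [0, 7/54)
j=11 picked index 9: u0 ∈ [-1/12, 5/108)
intersection: [1/54, 1/27)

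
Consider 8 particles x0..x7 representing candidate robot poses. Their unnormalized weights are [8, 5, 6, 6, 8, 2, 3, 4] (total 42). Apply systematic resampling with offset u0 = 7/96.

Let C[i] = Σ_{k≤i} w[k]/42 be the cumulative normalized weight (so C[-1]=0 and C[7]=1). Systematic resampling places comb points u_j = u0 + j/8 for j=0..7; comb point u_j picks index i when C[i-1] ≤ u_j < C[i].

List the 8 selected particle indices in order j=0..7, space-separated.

0 1 2 2 3 4 5 7

C = [4/21, 13/42, 19/42, 25/42, 11/14, 5/6, 19/21, 1]
j=0: u_0=7/96 ∈ [0, 4/21) → index 0
j=1: u_1=19/96 ∈ [4/21, 13/42) → index 1
j=2: u_2=31/96 ∈ [13/42, 19/42) → index 2
j=3: u_3=43/96 ∈ [13/42, 19/42) → index 2
j=4: u_4=55/96 ∈ [19/42, 25/42) → index 3
j=5: u_5=67/96 ∈ [25/42, 11/14) → index 4
j=6: u_6=79/96 ∈ [11/14, 5/6) → index 5
j=7: u_7=91/96 ∈ [19/21, 1) → index 7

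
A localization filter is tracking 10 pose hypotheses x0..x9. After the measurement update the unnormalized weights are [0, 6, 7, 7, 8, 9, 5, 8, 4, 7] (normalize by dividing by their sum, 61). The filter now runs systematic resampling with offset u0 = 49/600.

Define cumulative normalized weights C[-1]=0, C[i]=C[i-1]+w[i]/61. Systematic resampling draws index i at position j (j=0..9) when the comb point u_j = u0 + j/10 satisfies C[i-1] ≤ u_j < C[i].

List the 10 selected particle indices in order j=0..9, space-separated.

1 2 3 4 5 5 6 7 8 9

C = [0, 6/61, 13/61, 20/61, 28/61, 37/61, 42/61, 50/61, 54/61, 1]
j=0: u_0=49/600 ∈ [0, 6/61) → index 1
j=1: u_1=109/600 ∈ [6/61, 13/61) → index 2
j=2: u_2=169/600 ∈ [13/61, 20/61) → index 3
j=3: u_3=229/600 ∈ [20/61, 28/61) → index 4
j=4: u_4=289/600 ∈ [28/61, 37/61) → index 5
j=5: u_5=349/600 ∈ [28/61, 37/61) → index 5
j=6: u_6=409/600 ∈ [37/61, 42/61) → index 6
j=7: u_7=469/600 ∈ [42/61, 50/61) → index 7
j=8: u_8=529/600 ∈ [50/61, 54/61) → index 8
j=9: u_9=589/600 ∈ [54/61, 1) → index 9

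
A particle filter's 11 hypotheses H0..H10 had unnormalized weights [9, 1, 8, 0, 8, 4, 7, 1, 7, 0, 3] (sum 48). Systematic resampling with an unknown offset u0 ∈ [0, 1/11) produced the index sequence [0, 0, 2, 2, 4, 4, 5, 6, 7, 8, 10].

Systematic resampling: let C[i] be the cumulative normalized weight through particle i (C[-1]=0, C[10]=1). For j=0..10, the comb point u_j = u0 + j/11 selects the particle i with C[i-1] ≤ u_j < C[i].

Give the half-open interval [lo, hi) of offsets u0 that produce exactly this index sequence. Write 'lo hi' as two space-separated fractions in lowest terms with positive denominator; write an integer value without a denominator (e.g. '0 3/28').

C = [3/16, 5/24, 3/8, 3/8, 13/24, 5/8, 37/48, 19/24, 15/16, 15/16, 1]
j=0 picked index 0: u0 ∈ [0, 3/16)
j=1 picked index 0: u0 ∈ [-1/11, 17/176)
j=2 picked index 2: u0 ∈ [7/264, 17/88)
j=3 picked index 2: u0 ∈ [-17/264, 9/88)
j=4 picked index 4: u0 ∈ [1/88, 47/264)
j=5 picked index 4: u0 ∈ [-7/88, 23/264)
j=6 picked index 5: u0 ∈ [-1/264, 7/88)
j=7 picked index 6: u0 ∈ [-1/88, 71/528)
j=8 picked index 7: u0 ∈ [23/528, 17/264)
j=9 picked index 8: u0 ∈ [-7/264, 21/176)
j=10 picked index 10: u0 ∈ [5/176, 1/11)
intersection: [23/528, 17/264)

23/528 17/264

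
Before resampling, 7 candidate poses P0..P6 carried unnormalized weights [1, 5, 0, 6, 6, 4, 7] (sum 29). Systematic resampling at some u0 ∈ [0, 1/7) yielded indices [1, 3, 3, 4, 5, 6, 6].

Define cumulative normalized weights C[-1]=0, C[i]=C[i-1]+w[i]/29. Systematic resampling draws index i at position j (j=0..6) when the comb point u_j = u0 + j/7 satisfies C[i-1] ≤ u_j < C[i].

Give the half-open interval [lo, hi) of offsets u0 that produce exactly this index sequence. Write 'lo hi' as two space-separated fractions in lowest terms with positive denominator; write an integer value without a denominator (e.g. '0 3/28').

C = [1/29, 6/29, 6/29, 12/29, 18/29, 22/29, 1]
j=0 picked index 1: u0 ∈ [1/29, 6/29)
j=1 picked index 3: u0 ∈ [13/203, 55/203)
j=2 picked index 3: u0 ∈ [-16/203, 26/203)
j=3 picked index 4: u0 ∈ [-3/203, 39/203)
j=4 picked index 5: u0 ∈ [10/203, 38/203)
j=5 picked index 6: u0 ∈ [9/203, 2/7)
j=6 picked index 6: u0 ∈ [-20/203, 1/7)
intersection: [13/203, 26/203)

13/203 26/203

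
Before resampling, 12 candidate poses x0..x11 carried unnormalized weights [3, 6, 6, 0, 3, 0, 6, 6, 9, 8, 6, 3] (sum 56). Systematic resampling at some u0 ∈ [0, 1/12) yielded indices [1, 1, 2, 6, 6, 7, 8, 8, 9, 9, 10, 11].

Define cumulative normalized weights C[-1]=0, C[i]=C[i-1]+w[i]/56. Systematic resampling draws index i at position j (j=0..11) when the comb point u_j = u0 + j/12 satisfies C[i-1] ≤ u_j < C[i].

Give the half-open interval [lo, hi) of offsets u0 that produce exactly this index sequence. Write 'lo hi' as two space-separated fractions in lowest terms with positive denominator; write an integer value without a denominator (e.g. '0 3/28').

1/14 13/168

C = [3/56, 9/56, 15/56, 15/56, 9/28, 9/28, 3/7, 15/28, 39/56, 47/56, 53/56, 1]
j=0 picked index 1: u0 ∈ [3/56, 9/56)
j=1 picked index 1: u0 ∈ [-5/168, 13/168)
j=2 picked index 2: u0 ∈ [-1/168, 17/168)
j=3 picked index 6: u0 ∈ [1/14, 5/28)
j=4 picked index 6: u0 ∈ [-1/84, 2/21)
j=5 picked index 7: u0 ∈ [1/84, 5/42)
j=6 picked index 8: u0 ∈ [1/28, 11/56)
j=7 picked index 8: u0 ∈ [-1/21, 19/168)
j=8 picked index 9: u0 ∈ [5/168, 29/168)
j=9 picked index 9: u0 ∈ [-3/56, 5/56)
j=10 picked index 10: u0 ∈ [1/168, 19/168)
j=11 picked index 11: u0 ∈ [5/168, 1/12)
intersection: [1/14, 13/168)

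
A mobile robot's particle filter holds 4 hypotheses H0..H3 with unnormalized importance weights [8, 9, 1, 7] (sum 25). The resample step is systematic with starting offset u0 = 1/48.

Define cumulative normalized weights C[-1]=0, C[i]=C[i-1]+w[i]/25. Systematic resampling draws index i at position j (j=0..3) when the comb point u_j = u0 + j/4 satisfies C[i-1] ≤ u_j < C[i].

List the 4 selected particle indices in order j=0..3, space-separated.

0 0 1 3

C = [8/25, 17/25, 18/25, 1]
j=0: u_0=1/48 ∈ [0, 8/25) → index 0
j=1: u_1=13/48 ∈ [0, 8/25) → index 0
j=2: u_2=25/48 ∈ [8/25, 17/25) → index 1
j=3: u_3=37/48 ∈ [18/25, 1) → index 3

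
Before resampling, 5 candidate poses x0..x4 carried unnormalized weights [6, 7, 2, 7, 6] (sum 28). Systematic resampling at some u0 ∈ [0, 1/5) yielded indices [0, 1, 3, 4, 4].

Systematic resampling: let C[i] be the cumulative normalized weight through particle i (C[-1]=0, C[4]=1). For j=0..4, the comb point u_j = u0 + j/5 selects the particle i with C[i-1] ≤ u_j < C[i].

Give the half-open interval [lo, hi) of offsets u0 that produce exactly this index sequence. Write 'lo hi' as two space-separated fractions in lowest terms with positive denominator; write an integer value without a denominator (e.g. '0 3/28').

C = [3/14, 13/28, 15/28, 11/14, 1]
j=0 picked index 0: u0 ∈ [0, 3/14)
j=1 picked index 1: u0 ∈ [1/70, 37/140)
j=2 picked index 3: u0 ∈ [19/140, 27/70)
j=3 picked index 4: u0 ∈ [13/70, 2/5)
j=4 picked index 4: u0 ∈ [-1/70, 1/5)
intersection: [13/70, 1/5)

13/70 1/5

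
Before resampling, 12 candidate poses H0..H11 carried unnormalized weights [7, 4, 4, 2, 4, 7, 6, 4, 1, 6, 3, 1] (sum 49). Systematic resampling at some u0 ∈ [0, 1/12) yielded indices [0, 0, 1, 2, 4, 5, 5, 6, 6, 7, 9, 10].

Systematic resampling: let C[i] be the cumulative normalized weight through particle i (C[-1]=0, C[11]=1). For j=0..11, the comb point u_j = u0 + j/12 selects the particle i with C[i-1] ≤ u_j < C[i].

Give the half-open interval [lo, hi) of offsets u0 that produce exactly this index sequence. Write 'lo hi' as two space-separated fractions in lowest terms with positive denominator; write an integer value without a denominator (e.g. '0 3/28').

2/147 5/196

C = [1/7, 11/49, 15/49, 17/49, 3/7, 4/7, 34/49, 38/49, 39/49, 45/49, 48/49, 1]
j=0 picked index 0: u0 ∈ [0, 1/7)
j=1 picked index 0: u0 ∈ [-1/12, 5/84)
j=2 picked index 1: u0 ∈ [-1/42, 17/294)
j=3 picked index 2: u0 ∈ [-5/196, 11/196)
j=4 picked index 4: u0 ∈ [2/147, 2/21)
j=5 picked index 5: u0 ∈ [1/84, 13/84)
j=6 picked index 5: u0 ∈ [-1/14, 1/14)
j=7 picked index 6: u0 ∈ [-1/84, 65/588)
j=8 picked index 6: u0 ∈ [-2/21, 4/147)
j=9 picked index 7: u0 ∈ [-11/196, 5/196)
j=10 picked index 9: u0 ∈ [-11/294, 25/294)
j=11 picked index 10: u0 ∈ [1/588, 37/588)
intersection: [2/147, 5/196)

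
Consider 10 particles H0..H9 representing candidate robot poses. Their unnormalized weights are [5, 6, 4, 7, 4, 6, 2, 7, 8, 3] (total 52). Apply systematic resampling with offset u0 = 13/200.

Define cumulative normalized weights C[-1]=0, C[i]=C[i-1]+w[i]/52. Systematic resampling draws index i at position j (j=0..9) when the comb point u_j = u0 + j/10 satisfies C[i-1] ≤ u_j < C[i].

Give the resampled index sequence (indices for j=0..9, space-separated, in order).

C = [5/52, 11/52, 15/52, 11/26, 1/2, 8/13, 17/26, 41/52, 49/52, 1]
j=0: u_0=13/200 ∈ [0, 5/52) → index 0
j=1: u_1=33/200 ∈ [5/52, 11/52) → index 1
j=2: u_2=53/200 ∈ [11/52, 15/52) → index 2
j=3: u_3=73/200 ∈ [15/52, 11/26) → index 3
j=4: u_4=93/200 ∈ [11/26, 1/2) → index 4
j=5: u_5=113/200 ∈ [1/2, 8/13) → index 5
j=6: u_6=133/200 ∈ [17/26, 41/52) → index 7
j=7: u_7=153/200 ∈ [17/26, 41/52) → index 7
j=8: u_8=173/200 ∈ [41/52, 49/52) → index 8
j=9: u_9=193/200 ∈ [49/52, 1) → index 9

0 1 2 3 4 5 7 7 8 9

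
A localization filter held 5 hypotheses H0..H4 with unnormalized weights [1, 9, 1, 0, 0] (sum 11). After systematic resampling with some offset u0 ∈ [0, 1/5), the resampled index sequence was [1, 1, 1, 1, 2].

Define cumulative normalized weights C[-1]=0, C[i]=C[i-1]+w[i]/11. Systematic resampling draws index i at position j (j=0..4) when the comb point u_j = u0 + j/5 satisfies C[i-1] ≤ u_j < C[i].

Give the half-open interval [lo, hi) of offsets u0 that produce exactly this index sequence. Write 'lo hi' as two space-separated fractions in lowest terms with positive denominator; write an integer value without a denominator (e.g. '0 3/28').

6/55 1/5

C = [1/11, 10/11, 1, 1, 1]
j=0 picked index 1: u0 ∈ [1/11, 10/11)
j=1 picked index 1: u0 ∈ [-6/55, 39/55)
j=2 picked index 1: u0 ∈ [-17/55, 28/55)
j=3 picked index 1: u0 ∈ [-28/55, 17/55)
j=4 picked index 2: u0 ∈ [6/55, 1/5)
intersection: [6/55, 1/5)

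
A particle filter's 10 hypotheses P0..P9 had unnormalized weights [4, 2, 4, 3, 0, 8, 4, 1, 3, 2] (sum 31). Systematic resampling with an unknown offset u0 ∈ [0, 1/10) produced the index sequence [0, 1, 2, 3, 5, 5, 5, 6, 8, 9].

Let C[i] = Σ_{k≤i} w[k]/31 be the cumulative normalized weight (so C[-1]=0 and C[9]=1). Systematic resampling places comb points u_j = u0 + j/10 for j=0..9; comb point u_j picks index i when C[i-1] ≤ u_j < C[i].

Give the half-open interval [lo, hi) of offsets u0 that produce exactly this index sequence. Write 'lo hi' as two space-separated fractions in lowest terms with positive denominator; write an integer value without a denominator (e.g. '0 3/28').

C = [4/31, 6/31, 10/31, 13/31, 13/31, 21/31, 25/31, 26/31, 29/31, 1]
j=0 picked index 0: u0 ∈ [0, 4/31)
j=1 picked index 1: u0 ∈ [9/310, 29/310)
j=2 picked index 2: u0 ∈ [-1/155, 19/155)
j=3 picked index 3: u0 ∈ [7/310, 37/310)
j=4 picked index 5: u0 ∈ [3/155, 43/155)
j=5 picked index 5: u0 ∈ [-5/62, 11/62)
j=6 picked index 5: u0 ∈ [-28/155, 12/155)
j=7 picked index 6: u0 ∈ [-7/310, 33/310)
j=8 picked index 8: u0 ∈ [6/155, 21/155)
j=9 picked index 9: u0 ∈ [11/310, 1/10)
intersection: [6/155, 12/155)

6/155 12/155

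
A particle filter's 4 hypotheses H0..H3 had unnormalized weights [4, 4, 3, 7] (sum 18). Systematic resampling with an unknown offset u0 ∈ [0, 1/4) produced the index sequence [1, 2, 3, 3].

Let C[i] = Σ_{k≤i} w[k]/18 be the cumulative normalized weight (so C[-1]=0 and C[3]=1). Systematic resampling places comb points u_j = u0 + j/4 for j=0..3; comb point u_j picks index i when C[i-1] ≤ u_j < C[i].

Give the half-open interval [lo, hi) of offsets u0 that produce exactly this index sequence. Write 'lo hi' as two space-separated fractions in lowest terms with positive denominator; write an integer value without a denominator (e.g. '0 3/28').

2/9 1/4

C = [2/9, 4/9, 11/18, 1]
j=0 picked index 1: u0 ∈ [2/9, 4/9)
j=1 picked index 2: u0 ∈ [7/36, 13/36)
j=2 picked index 3: u0 ∈ [1/9, 1/2)
j=3 picked index 3: u0 ∈ [-5/36, 1/4)
intersection: [2/9, 1/4)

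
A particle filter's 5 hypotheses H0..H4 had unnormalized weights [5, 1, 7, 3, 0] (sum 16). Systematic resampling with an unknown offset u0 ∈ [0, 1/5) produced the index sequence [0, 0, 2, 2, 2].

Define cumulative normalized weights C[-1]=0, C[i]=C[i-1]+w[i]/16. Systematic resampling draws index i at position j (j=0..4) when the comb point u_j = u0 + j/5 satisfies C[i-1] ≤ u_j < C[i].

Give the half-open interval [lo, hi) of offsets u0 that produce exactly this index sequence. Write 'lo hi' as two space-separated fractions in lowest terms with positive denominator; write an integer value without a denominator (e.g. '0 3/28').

0 1/80

C = [5/16, 3/8, 13/16, 1, 1]
j=0 picked index 0: u0 ∈ [0, 5/16)
j=1 picked index 0: u0 ∈ [-1/5, 9/80)
j=2 picked index 2: u0 ∈ [-1/40, 33/80)
j=3 picked index 2: u0 ∈ [-9/40, 17/80)
j=4 picked index 2: u0 ∈ [-17/40, 1/80)
intersection: [0, 1/80)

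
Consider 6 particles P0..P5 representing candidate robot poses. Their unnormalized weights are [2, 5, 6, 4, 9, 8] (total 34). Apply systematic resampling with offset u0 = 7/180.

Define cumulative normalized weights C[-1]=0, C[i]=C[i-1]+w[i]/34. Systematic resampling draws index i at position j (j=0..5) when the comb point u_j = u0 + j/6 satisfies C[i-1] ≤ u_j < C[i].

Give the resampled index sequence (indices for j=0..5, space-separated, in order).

0 1 2 4 4 5

C = [1/17, 7/34, 13/34, 1/2, 13/17, 1]
j=0: u_0=7/180 ∈ [0, 1/17) → index 0
j=1: u_1=37/180 ∈ [1/17, 7/34) → index 1
j=2: u_2=67/180 ∈ [7/34, 13/34) → index 2
j=3: u_3=97/180 ∈ [1/2, 13/17) → index 4
j=4: u_4=127/180 ∈ [1/2, 13/17) → index 4
j=5: u_5=157/180 ∈ [13/17, 1) → index 5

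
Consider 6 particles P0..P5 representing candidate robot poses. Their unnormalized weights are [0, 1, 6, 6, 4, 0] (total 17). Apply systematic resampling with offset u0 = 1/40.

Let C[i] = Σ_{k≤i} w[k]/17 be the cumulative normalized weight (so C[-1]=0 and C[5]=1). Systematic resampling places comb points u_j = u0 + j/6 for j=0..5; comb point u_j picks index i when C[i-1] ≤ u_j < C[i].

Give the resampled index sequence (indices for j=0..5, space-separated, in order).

C = [0, 1/17, 7/17, 13/17, 1, 1]
j=0: u_0=1/40 ∈ [0, 1/17) → index 1
j=1: u_1=23/120 ∈ [1/17, 7/17) → index 2
j=2: u_2=43/120 ∈ [1/17, 7/17) → index 2
j=3: u_3=21/40 ∈ [7/17, 13/17) → index 3
j=4: u_4=83/120 ∈ [7/17, 13/17) → index 3
j=5: u_5=103/120 ∈ [13/17, 1) → index 4

1 2 2 3 3 4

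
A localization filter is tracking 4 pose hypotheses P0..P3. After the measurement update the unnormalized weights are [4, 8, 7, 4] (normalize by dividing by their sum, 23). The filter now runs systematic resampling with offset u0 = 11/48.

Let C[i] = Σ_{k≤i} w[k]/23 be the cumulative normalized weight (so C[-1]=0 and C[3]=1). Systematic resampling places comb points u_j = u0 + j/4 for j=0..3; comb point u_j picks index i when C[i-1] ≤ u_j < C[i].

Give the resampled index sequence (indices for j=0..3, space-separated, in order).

C = [4/23, 12/23, 19/23, 1]
j=0: u_0=11/48 ∈ [4/23, 12/23) → index 1
j=1: u_1=23/48 ∈ [4/23, 12/23) → index 1
j=2: u_2=35/48 ∈ [12/23, 19/23) → index 2
j=3: u_3=47/48 ∈ [19/23, 1) → index 3

1 1 2 3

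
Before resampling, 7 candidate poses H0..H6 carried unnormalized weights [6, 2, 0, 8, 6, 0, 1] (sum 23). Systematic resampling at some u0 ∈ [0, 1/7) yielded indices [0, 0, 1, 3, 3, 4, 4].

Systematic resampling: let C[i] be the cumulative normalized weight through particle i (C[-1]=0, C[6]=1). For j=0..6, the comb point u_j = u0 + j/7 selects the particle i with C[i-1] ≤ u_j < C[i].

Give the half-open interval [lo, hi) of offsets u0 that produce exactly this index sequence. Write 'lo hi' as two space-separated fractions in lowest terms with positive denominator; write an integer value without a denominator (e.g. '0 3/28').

0 10/161

C = [6/23, 8/23, 8/23, 16/23, 22/23, 22/23, 1]
j=0 picked index 0: u0 ∈ [0, 6/23)
j=1 picked index 0: u0 ∈ [-1/7, 19/161)
j=2 picked index 1: u0 ∈ [-4/161, 10/161)
j=3 picked index 3: u0 ∈ [-13/161, 43/161)
j=4 picked index 3: u0 ∈ [-36/161, 20/161)
j=5 picked index 4: u0 ∈ [-3/161, 39/161)
j=6 picked index 4: u0 ∈ [-26/161, 16/161)
intersection: [0, 10/161)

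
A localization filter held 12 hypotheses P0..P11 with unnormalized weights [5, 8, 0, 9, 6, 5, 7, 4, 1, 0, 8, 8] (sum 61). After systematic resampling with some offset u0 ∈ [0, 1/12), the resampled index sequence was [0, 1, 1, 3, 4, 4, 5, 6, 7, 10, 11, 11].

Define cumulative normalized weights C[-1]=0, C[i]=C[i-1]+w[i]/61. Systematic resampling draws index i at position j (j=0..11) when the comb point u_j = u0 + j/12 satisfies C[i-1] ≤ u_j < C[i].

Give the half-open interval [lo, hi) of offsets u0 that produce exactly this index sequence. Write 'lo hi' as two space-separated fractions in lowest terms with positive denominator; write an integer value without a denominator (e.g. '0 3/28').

13/366 5/122

C = [5/61, 13/61, 13/61, 22/61, 28/61, 33/61, 40/61, 44/61, 45/61, 45/61, 53/61, 1]
j=0 picked index 0: u0 ∈ [0, 5/61)
j=1 picked index 1: u0 ∈ [-1/732, 95/732)
j=2 picked index 1: u0 ∈ [-31/366, 17/366)
j=3 picked index 3: u0 ∈ [-9/244, 27/244)
j=4 picked index 4: u0 ∈ [5/183, 23/183)
j=5 picked index 4: u0 ∈ [-41/732, 31/732)
j=6 picked index 5: u0 ∈ [-5/122, 5/122)
j=7 picked index 6: u0 ∈ [-31/732, 53/732)
j=8 picked index 7: u0 ∈ [-2/183, 10/183)
j=9 picked index 10: u0 ∈ [-3/244, 29/244)
j=10 picked index 11: u0 ∈ [13/366, 1/6)
j=11 picked index 11: u0 ∈ [-35/732, 1/12)
intersection: [13/366, 5/122)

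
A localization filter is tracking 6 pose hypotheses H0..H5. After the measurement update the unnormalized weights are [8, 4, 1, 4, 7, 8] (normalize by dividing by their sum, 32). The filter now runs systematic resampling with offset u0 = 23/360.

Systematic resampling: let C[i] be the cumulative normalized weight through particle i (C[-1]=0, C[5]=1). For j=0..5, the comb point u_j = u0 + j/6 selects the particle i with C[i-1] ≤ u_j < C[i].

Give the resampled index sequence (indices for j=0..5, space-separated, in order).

C = [1/4, 3/8, 13/32, 17/32, 3/4, 1]
j=0: u_0=23/360 ∈ [0, 1/4) → index 0
j=1: u_1=83/360 ∈ [0, 1/4) → index 0
j=2: u_2=143/360 ∈ [3/8, 13/32) → index 2
j=3: u_3=203/360 ∈ [17/32, 3/4) → index 4
j=4: u_4=263/360 ∈ [17/32, 3/4) → index 4
j=5: u_5=323/360 ∈ [3/4, 1) → index 5

0 0 2 4 4 5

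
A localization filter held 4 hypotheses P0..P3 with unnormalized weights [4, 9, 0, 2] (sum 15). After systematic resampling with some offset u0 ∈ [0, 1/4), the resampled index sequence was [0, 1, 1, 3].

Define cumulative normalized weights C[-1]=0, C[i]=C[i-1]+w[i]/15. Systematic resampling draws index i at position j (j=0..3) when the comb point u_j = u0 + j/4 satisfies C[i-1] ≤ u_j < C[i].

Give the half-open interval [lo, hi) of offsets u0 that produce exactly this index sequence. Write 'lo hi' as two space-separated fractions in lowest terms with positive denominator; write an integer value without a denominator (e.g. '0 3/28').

7/60 1/4

C = [4/15, 13/15, 13/15, 1]
j=0 picked index 0: u0 ∈ [0, 4/15)
j=1 picked index 1: u0 ∈ [1/60, 37/60)
j=2 picked index 1: u0 ∈ [-7/30, 11/30)
j=3 picked index 3: u0 ∈ [7/60, 1/4)
intersection: [7/60, 1/4)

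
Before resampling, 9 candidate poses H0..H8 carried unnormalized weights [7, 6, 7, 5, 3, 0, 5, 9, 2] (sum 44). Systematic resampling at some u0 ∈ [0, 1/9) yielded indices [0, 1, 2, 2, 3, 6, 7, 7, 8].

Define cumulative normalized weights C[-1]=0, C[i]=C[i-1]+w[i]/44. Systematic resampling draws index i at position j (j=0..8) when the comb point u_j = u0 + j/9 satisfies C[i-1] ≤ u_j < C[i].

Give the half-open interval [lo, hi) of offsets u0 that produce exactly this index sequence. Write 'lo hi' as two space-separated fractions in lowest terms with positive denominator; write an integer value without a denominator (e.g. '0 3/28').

C = [7/44, 13/44, 5/11, 25/44, 7/11, 7/11, 3/4, 21/22, 1]
j=0 picked index 0: u0 ∈ [0, 7/44)
j=1 picked index 1: u0 ∈ [19/396, 73/396)
j=2 picked index 2: u0 ∈ [29/396, 23/99)
j=3 picked index 2: u0 ∈ [-5/132, 4/33)
j=4 picked index 3: u0 ∈ [1/99, 49/396)
j=5 picked index 6: u0 ∈ [8/99, 7/36)
j=6 picked index 7: u0 ∈ [1/12, 19/66)
j=7 picked index 7: u0 ∈ [-1/36, 35/198)
j=8 picked index 8: u0 ∈ [13/198, 1/9)
intersection: [1/12, 1/9)

1/12 1/9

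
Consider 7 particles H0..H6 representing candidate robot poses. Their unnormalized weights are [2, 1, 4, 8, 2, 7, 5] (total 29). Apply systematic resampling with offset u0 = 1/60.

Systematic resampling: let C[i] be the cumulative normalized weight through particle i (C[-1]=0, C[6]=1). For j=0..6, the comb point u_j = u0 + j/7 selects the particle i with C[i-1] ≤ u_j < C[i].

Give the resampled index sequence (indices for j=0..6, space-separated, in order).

0 2 3 3 5 5 6

C = [2/29, 3/29, 7/29, 15/29, 17/29, 24/29, 1]
j=0: u_0=1/60 ∈ [0, 2/29) → index 0
j=1: u_1=67/420 ∈ [3/29, 7/29) → index 2
j=2: u_2=127/420 ∈ [7/29, 15/29) → index 3
j=3: u_3=187/420 ∈ [7/29, 15/29) → index 3
j=4: u_4=247/420 ∈ [17/29, 24/29) → index 5
j=5: u_5=307/420 ∈ [17/29, 24/29) → index 5
j=6: u_6=367/420 ∈ [24/29, 1) → index 6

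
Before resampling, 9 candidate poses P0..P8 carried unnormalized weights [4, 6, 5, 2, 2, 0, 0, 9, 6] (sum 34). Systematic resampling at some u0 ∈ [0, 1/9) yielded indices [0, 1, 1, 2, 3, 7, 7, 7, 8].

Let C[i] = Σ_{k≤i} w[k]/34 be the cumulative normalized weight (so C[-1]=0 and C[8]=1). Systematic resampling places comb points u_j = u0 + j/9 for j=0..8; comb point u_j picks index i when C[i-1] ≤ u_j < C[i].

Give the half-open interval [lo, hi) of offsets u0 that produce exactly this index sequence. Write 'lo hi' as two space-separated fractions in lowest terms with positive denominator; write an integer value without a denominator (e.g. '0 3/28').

C = [2/17, 5/17, 15/34, 1/2, 19/34, 19/34, 19/34, 14/17, 1]
j=0 picked index 0: u0 ∈ [0, 2/17)
j=1 picked index 1: u0 ∈ [1/153, 28/153)
j=2 picked index 1: u0 ∈ [-16/153, 11/153)
j=3 picked index 2: u0 ∈ [-2/51, 11/102)
j=4 picked index 3: u0 ∈ [-1/306, 1/18)
j=5 picked index 7: u0 ∈ [1/306, 41/153)
j=6 picked index 7: u0 ∈ [-11/102, 8/51)
j=7 picked index 7: u0 ∈ [-67/306, 7/153)
j=8 picked index 8: u0 ∈ [-10/153, 1/9)
intersection: [1/153, 7/153)

1/153 7/153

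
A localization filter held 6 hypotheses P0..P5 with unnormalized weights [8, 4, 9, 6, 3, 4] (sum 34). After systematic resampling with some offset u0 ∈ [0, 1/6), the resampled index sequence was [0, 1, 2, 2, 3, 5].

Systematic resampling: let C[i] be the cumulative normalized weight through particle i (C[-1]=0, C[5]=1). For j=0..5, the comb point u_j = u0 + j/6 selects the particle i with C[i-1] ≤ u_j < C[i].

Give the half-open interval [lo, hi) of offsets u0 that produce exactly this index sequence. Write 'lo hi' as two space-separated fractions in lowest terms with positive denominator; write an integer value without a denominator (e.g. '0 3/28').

C = [4/17, 6/17, 21/34, 27/34, 15/17, 1]
j=0 picked index 0: u0 ∈ [0, 4/17)
j=1 picked index 1: u0 ∈ [7/102, 19/102)
j=2 picked index 2: u0 ∈ [1/51, 29/102)
j=3 picked index 2: u0 ∈ [-5/34, 2/17)
j=4 picked index 3: u0 ∈ [-5/102, 13/102)
j=5 picked index 5: u0 ∈ [5/102, 1/6)
intersection: [7/102, 2/17)

7/102 2/17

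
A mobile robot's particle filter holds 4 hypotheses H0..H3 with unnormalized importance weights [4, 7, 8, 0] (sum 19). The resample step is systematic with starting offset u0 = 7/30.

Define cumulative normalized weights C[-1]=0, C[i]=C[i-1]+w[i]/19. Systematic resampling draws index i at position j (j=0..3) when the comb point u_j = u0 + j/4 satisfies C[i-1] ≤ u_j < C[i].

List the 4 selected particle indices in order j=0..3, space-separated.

C = [4/19, 11/19, 1, 1]
j=0: u_0=7/30 ∈ [4/19, 11/19) → index 1
j=1: u_1=29/60 ∈ [4/19, 11/19) → index 1
j=2: u_2=11/15 ∈ [11/19, 1) → index 2
j=3: u_3=59/60 ∈ [11/19, 1) → index 2

1 1 2 2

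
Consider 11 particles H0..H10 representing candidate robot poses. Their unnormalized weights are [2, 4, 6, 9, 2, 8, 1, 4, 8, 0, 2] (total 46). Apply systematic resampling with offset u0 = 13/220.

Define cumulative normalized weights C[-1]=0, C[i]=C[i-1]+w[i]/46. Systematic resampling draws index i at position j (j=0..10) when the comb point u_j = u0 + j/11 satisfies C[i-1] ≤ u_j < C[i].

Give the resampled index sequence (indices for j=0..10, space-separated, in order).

C = [1/23, 3/23, 6/23, 21/46, 1/2, 31/46, 16/23, 18/23, 22/23, 22/23, 1]
j=0: u_0=13/220 ∈ [1/23, 3/23) → index 1
j=1: u_1=3/20 ∈ [3/23, 6/23) → index 2
j=2: u_2=53/220 ∈ [3/23, 6/23) → index 2
j=3: u_3=73/220 ∈ [6/23, 21/46) → index 3
j=4: u_4=93/220 ∈ [6/23, 21/46) → index 3
j=5: u_5=113/220 ∈ [1/2, 31/46) → index 5
j=6: u_6=133/220 ∈ [1/2, 31/46) → index 5
j=7: u_7=153/220 ∈ [31/46, 16/23) → index 6
j=8: u_8=173/220 ∈ [18/23, 22/23) → index 8
j=9: u_9=193/220 ∈ [18/23, 22/23) → index 8
j=10: u_10=213/220 ∈ [22/23, 1) → index 10

1 2 2 3 3 5 5 6 8 8 10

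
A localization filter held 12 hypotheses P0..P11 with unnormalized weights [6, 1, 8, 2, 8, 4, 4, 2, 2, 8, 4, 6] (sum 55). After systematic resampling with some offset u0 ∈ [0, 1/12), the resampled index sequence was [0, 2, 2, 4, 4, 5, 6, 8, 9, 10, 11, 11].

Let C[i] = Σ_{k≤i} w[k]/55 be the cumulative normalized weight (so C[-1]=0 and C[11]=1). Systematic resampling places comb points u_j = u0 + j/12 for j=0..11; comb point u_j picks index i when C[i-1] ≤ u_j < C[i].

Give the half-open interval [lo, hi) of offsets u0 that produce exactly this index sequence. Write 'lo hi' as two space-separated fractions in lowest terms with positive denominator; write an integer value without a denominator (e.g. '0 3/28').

C = [6/55, 7/55, 3/11, 17/55, 5/11, 29/55, 3/5, 7/11, 37/55, 9/11, 49/55, 1]
j=0 picked index 0: u0 ∈ [0, 6/55)
j=1 picked index 2: u0 ∈ [29/660, 25/132)
j=2 picked index 2: u0 ∈ [-13/330, 7/66)
j=3 picked index 4: u0 ∈ [13/220, 9/44)
j=4 picked index 4: u0 ∈ [-4/165, 4/33)
j=5 picked index 5: u0 ∈ [5/132, 73/660)
j=6 picked index 6: u0 ∈ [3/110, 1/10)
j=7 picked index 8: u0 ∈ [7/132, 59/660)
j=8 picked index 9: u0 ∈ [1/165, 5/33)
j=9 picked index 10: u0 ∈ [3/44, 31/220)
j=10 picked index 11: u0 ∈ [19/330, 1/6)
j=11 picked index 11: u0 ∈ [-17/660, 1/12)
intersection: [3/44, 1/12)

3/44 1/12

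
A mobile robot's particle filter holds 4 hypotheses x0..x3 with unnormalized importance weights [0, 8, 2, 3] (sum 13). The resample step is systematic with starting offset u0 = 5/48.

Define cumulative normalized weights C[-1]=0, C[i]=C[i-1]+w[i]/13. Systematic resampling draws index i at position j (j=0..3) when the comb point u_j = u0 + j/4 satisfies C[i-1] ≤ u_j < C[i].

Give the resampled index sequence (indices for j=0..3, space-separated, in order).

1 1 1 3

C = [0, 8/13, 10/13, 1]
j=0: u_0=5/48 ∈ [0, 8/13) → index 1
j=1: u_1=17/48 ∈ [0, 8/13) → index 1
j=2: u_2=29/48 ∈ [0, 8/13) → index 1
j=3: u_3=41/48 ∈ [10/13, 1) → index 3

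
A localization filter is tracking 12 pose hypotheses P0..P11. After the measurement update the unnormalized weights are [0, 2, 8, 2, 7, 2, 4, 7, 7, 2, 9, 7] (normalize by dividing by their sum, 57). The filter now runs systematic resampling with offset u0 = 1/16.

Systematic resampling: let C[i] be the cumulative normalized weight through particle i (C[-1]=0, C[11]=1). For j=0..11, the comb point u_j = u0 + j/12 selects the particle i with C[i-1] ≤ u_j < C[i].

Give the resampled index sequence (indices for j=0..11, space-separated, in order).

2 2 4 4 6 7 8 8 10 10 11 11

C = [0, 2/57, 10/57, 4/19, 1/3, 7/19, 25/57, 32/57, 13/19, 41/57, 50/57, 1]
j=0: u_0=1/16 ∈ [2/57, 10/57) → index 2
j=1: u_1=7/48 ∈ [2/57, 10/57) → index 2
j=2: u_2=11/48 ∈ [4/19, 1/3) → index 4
j=3: u_3=5/16 ∈ [4/19, 1/3) → index 4
j=4: u_4=19/48 ∈ [7/19, 25/57) → index 6
j=5: u_5=23/48 ∈ [25/57, 32/57) → index 7
j=6: u_6=9/16 ∈ [32/57, 13/19) → index 8
j=7: u_7=31/48 ∈ [32/57, 13/19) → index 8
j=8: u_8=35/48 ∈ [41/57, 50/57) → index 10
j=9: u_9=13/16 ∈ [41/57, 50/57) → index 10
j=10: u_10=43/48 ∈ [50/57, 1) → index 11
j=11: u_11=47/48 ∈ [50/57, 1) → index 11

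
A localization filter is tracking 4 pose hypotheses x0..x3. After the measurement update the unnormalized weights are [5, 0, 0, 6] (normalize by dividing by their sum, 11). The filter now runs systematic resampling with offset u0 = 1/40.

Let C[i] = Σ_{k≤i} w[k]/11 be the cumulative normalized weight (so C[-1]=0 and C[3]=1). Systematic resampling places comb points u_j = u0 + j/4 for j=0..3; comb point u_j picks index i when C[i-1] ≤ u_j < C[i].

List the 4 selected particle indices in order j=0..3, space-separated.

C = [5/11, 5/11, 5/11, 1]
j=0: u_0=1/40 ∈ [0, 5/11) → index 0
j=1: u_1=11/40 ∈ [0, 5/11) → index 0
j=2: u_2=21/40 ∈ [5/11, 1) → index 3
j=3: u_3=31/40 ∈ [5/11, 1) → index 3

0 0 3 3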